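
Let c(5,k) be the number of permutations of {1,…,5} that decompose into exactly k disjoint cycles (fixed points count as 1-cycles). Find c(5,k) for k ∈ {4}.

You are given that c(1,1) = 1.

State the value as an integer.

10

i=2: T(2,1)=0+1·1=1 | T(2,2)=1+1·0=1
i=3: T(3,2)=1+2·1=3 | T(3,3)=1+2·0=1
i=4: T(4,3)=3+3·1=6 | T(4,4)=1+3·0=1
i=5: T(5,4)=6+4·1=10
Read c(5,4) = 10.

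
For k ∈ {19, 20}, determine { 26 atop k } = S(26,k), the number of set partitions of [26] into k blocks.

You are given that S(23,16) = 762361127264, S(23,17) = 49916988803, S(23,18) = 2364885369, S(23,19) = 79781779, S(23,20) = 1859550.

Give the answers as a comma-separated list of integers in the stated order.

row 24: T[24][17]=17·49916988803+762361127264=1610949936915  T[24][18]=18·2364885369+49916988803=92484925445  T[24][19]=19·79781779+2364885369=3880739170  T[24][20]=20·1859550+79781779=116972779
row 25: T[25][18]=18·92484925445+1610949936915=3275678594925  T[25][19]=19·3880739170+92484925445=166218969675  T[25][20]=20·116972779+3880739170=6220194750
row 26: T[26][19]=19·166218969675+3275678594925=6433839018750  T[26][20]=20·6220194750+166218969675=290622864675
Read S(26,19) = 6433839018750, S(26,20) = 290622864675.

6433839018750, 290622864675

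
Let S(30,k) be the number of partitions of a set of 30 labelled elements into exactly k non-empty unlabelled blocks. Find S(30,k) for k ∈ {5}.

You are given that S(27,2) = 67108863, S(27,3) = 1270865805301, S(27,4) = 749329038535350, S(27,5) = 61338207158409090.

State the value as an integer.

r28: T_28,3=3×1270865805301+67108863=3812664524766; T_28,4=4×749329038535350+1270865805301=2998587019946701; T_28,5=5×61338207158409090+749329038535350=307440364830580800
r29: T_29,4=4×2998587019946701+3812664524766=11998160744311570; T_29,5=5×307440364830580800+2998587019946701=1540200411172850701
r30: T_30,5=5×1540200411172850701+11998160744311570=7713000216608565075
Read S(30,5) = 7713000216608565075.

7713000216608565075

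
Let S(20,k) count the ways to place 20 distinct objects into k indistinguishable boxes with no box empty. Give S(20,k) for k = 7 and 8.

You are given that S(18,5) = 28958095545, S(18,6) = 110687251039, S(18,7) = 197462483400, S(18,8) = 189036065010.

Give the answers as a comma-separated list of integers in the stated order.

i=19: T(19,6)=28958095545+6·110687251039=693081601779 | T(19,7)=110687251039+7·197462483400=1492924634839 | T(19,8)=197462483400+8·189036065010=1709751003480
i=20: T(20,7)=693081601779+7·1492924634839=11143554045652 | T(20,8)=1492924634839+8·1709751003480=15170932662679
Read S(20,7) = 11143554045652, S(20,8) = 15170932662679.

11143554045652, 15170932662679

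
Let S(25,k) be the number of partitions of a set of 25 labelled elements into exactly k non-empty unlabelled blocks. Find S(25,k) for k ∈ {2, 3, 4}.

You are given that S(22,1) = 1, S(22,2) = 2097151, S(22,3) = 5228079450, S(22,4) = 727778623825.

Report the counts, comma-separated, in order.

r23: T_23,1=1×1+0=1; T_23,2=2×2097151+1=4194303; T_23,3=3×5228079450+2097151=15686335501; T_23,4=4×727778623825+5228079450=2916342574750
r24: T_24,1=1×1+0=1; T_24,2=2×4194303+1=8388607; T_24,3=3×15686335501+4194303=47063200806; T_24,4=4×2916342574750+15686335501=11681056634501
r25: T_25,2=2×8388607+1=16777215; T_25,3=3×47063200806+8388607=141197991025; T_25,4=4×11681056634501+47063200806=46771289738810
Read S(25,2) = 16777215, S(25,3) = 141197991025, S(25,4) = 46771289738810.

16777215, 141197991025, 46771289738810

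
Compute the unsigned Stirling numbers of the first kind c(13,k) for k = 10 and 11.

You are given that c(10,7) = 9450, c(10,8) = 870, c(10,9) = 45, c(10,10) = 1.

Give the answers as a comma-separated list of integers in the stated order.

r11: T_11,8=10×870+9450=18150; T_11,9=10×45+870=1320; T_11,10=10×1+45=55; T_11,11=10×0+1=1
r12: T_12,9=11×1320+18150=32670; T_12,10=11×55+1320=1925; T_12,11=11×1+55=66
r13: T_13,10=12×1925+32670=55770; T_13,11=12×66+1925=2717
Read c(13,10) = 55770, c(13,11) = 2717.

55770, 2717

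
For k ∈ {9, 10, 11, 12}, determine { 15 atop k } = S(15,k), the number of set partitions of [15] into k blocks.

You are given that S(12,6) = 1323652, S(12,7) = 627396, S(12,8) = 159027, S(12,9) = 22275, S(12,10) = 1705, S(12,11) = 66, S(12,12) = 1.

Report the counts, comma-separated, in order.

67128490, 12662650, 1479478, 106470

@13  (13,7):627396·7+1323652→5715424, (13,8):159027·8+627396→1899612, (13,9):22275·9+159027→359502, (13,10):1705·10+22275→39325, (13,11):66·11+1705→2431, (13,12):1·12+66→78
@14  (14,8):1899612·8+5715424→20912320, (14,9):359502·9+1899612→5135130, (14,10):39325·10+359502→752752, (14,11):2431·11+39325→66066, (14,12):78·12+2431→3367
@15  (15,9):5135130·9+20912320→67128490, (15,10):752752·10+5135130→12662650, (15,11):66066·11+752752→1479478, (15,12):3367·12+66066→106470
Read S(15,9) = 67128490, S(15,10) = 12662650, S(15,11) = 1479478, S(15,12) = 106470.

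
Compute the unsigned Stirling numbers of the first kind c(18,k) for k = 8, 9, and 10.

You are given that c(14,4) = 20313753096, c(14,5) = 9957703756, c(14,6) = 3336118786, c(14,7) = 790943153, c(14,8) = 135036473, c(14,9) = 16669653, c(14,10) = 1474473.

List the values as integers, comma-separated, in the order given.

r15: T_15,5=14×9957703756+20313753096=159721605680; T_15,6=14×3336118786+9957703756=56663366760; T_15,7=14×790943153+3336118786=14409322928; T_15,8=14×135036473+790943153=2681453775; T_15,9=14×16669653+135036473=368411615; T_15,10=14×1474473+16669653=37312275
r16: T_16,6=15×56663366760+159721605680=1009672107080; T_16,7=15×14409322928+56663366760=272803210680; T_16,8=15×2681453775+14409322928=54631129553; T_16,9=15×368411615+2681453775=8207628000; T_16,10=15×37312275+368411615=928095740
r17: T_17,7=16×272803210680+1009672107080=5374523477960; T_17,8=16×54631129553+272803210680=1146901283528; T_17,9=16×8207628000+54631129553=185953177553; T_17,10=16×928095740+8207628000=23057159840
r18: T_18,8=17×1146901283528+5374523477960=24871845297936; T_18,9=17×185953177553+1146901283528=4308105301929; T_18,10=17×23057159840+185953177553=577924894833
Read c(18,8) = 24871845297936, c(18,9) = 4308105301929, c(18,10) = 577924894833.

24871845297936, 4308105301929, 577924894833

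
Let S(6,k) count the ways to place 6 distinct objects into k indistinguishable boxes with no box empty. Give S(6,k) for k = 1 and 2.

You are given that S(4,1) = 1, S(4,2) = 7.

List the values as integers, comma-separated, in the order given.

1, 31

r5: T_5,1=1×1+0=1; T_5,2=2×7+1=15
r6: T_6,1=1×1+0=1; T_6,2=2×15+1=31
Read S(6,1) = 1, S(6,2) = 31.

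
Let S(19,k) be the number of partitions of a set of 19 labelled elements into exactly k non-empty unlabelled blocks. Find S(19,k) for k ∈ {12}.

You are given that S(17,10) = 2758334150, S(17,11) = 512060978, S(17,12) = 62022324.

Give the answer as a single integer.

23466951300

@18  (18,11):512060978·11+2758334150→8391004908, (18,12):62022324·12+512060978→1256328866
@19  (19,12):1256328866·12+8391004908→23466951300
Read S(19,12) = 23466951300.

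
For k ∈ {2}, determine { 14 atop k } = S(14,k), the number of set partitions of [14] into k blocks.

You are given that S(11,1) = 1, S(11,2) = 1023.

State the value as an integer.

i=12: T(12,1)=0+1·1=1 | T(12,2)=1+2·1023=2047
i=13: T(13,1)=0+1·1=1 | T(13,2)=1+2·2047=4095
i=14: T(14,2)=1+2·4095=8191
Read S(14,2) = 8191.

8191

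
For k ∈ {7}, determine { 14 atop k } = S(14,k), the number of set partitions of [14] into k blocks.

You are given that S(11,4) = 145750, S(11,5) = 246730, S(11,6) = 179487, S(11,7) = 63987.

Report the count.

49329280

i=12: T(12,5)=145750+5·246730=1379400 | T(12,6)=246730+6·179487=1323652 | T(12,7)=179487+7·63987=627396
i=13: T(13,6)=1379400+6·1323652=9321312 | T(13,7)=1323652+7·627396=5715424
i=14: T(14,7)=9321312+7·5715424=49329280
Read S(14,7) = 49329280.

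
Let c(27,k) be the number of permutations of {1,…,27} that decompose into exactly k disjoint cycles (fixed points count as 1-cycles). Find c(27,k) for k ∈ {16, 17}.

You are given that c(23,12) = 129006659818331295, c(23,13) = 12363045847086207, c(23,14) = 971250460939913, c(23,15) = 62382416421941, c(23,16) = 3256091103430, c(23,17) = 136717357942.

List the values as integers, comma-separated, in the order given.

@24  (24,13):12363045847086207·23+129006659818331295→413356714301314056, (24,14):971250460939913·23+12363045847086207→34701806448704206, (24,15):62382416421941·23+971250460939913→2406046038644556, (24,16):3256091103430·23+62382416421941→137272511800831, (24,17):136717357942·23+3256091103430→6400590336096
@25  (25,14):34701806448704206·24+413356714301314056→1246200069070215000, (25,15):2406046038644556·24+34701806448704206→92446911376173550, (25,16):137272511800831·24+2406046038644556→5700586321864500, (25,17):6400590336096·24+137272511800831→290886679867135
@26  (26,15):92446911376173550·25+1246200069070215000→3557372853474553750, (26,16):5700586321864500·25+92446911376173550→234961569422786050, (26,17):290886679867135·25+5700586321864500→12972753318542875
@27  (27,16):234961569422786050·26+3557372853474553750→9666373658466991050, (27,17):12972753318542875·26+234961569422786050→572253155704900800
Read c(27,16) = 9666373658466991050, c(27,17) = 572253155704900800.

9666373658466991050, 572253155704900800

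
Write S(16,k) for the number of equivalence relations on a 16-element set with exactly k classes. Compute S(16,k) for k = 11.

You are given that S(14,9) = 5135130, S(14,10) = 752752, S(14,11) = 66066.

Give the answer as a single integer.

r15: T_15,10=10×752752+5135130=12662650; T_15,11=11×66066+752752=1479478
r16: T_16,11=11×1479478+12662650=28936908
Read S(16,11) = 28936908.

28936908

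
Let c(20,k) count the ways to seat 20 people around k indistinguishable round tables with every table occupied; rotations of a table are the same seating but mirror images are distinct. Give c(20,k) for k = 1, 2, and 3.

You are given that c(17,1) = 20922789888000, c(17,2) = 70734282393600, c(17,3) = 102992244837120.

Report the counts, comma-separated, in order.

121645100408832000, 431565146817638400, 668609730341153280

[18] T[18,1]:17*20922789888000+0=355687428096000 · T[18,2]:17*70734282393600+20922789888000=1223405590579200 · T[18,3]:17*102992244837120+70734282393600=1821602444624640
[19] T[19,1]:18*355687428096000+0=6402373705728000 · T[19,2]:18*1223405590579200+355687428096000=22376988058521600 · T[19,3]:18*1821602444624640+1223405590579200=34012249593822720
[20] T[20,1]:19*6402373705728000+0=121645100408832000 · T[20,2]:19*22376988058521600+6402373705728000=431565146817638400 · T[20,3]:19*34012249593822720+22376988058521600=668609730341153280
Read c(20,1) = 121645100408832000, c(20,2) = 431565146817638400, c(20,3) = 668609730341153280.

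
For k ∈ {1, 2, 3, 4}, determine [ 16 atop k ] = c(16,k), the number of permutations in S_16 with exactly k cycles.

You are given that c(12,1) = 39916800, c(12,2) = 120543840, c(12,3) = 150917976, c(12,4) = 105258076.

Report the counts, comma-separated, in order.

r13: T_13,1=12×39916800+0=479001600; T_13,2=12×120543840+39916800=1486442880; T_13,3=12×150917976+120543840=1931559552; T_13,4=12×105258076+150917976=1414014888
r14: T_14,1=13×479001600+0=6227020800; T_14,2=13×1486442880+479001600=19802759040; T_14,3=13×1931559552+1486442880=26596717056; T_14,4=13×1414014888+1931559552=20313753096
r15: T_15,1=14×6227020800+0=87178291200; T_15,2=14×19802759040+6227020800=283465647360; T_15,3=14×26596717056+19802759040=392156797824; T_15,4=14×20313753096+26596717056=310989260400
r16: T_16,1=15×87178291200+0=1307674368000; T_16,2=15×283465647360+87178291200=4339163001600; T_16,3=15×392156797824+283465647360=6165817614720; T_16,4=15×310989260400+392156797824=5056995703824
Read c(16,1) = 1307674368000, c(16,2) = 4339163001600, c(16,3) = 6165817614720, c(16,4) = 5056995703824.

1307674368000, 4339163001600, 6165817614720, 5056995703824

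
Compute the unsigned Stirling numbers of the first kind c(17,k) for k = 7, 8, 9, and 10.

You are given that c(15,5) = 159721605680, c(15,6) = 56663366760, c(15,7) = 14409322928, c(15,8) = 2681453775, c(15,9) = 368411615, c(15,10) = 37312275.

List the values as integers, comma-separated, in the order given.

r16: T_16,6=15×56663366760+159721605680=1009672107080; T_16,7=15×14409322928+56663366760=272803210680; T_16,8=15×2681453775+14409322928=54631129553; T_16,9=15×368411615+2681453775=8207628000; T_16,10=15×37312275+368411615=928095740
r17: T_17,7=16×272803210680+1009672107080=5374523477960; T_17,8=16×54631129553+272803210680=1146901283528; T_17,9=16×8207628000+54631129553=185953177553; T_17,10=16×928095740+8207628000=23057159840
Read c(17,7) = 5374523477960, c(17,8) = 1146901283528, c(17,9) = 185953177553, c(17,10) = 23057159840.

5374523477960, 1146901283528, 185953177553, 23057159840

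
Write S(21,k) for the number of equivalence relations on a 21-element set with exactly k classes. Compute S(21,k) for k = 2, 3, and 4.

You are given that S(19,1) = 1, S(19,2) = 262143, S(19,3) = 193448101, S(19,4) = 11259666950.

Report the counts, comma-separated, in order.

i=20: T(20,1)=0+1·1=1 | T(20,2)=1+2·262143=524287 | T(20,3)=262143+3·193448101=580606446 | T(20,4)=193448101+4·11259666950=45232115901
i=21: T(21,2)=1+2·524287=1048575 | T(21,3)=524287+3·580606446=1742343625 | T(21,4)=580606446+4·45232115901=181509070050
Read S(21,2) = 1048575, S(21,3) = 1742343625, S(21,4) = 181509070050.

1048575, 1742343625, 181509070050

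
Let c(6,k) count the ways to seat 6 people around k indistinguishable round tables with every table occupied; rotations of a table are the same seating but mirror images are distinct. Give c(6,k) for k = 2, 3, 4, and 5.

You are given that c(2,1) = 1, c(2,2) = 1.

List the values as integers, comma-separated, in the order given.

274, 225, 85, 15

@3  (3,1):1·2+0→2, (3,2):1·2+1→3, (3,3):0·2+1→1
@4  (4,1):2·3+0→6, (4,2):3·3+2→11, (4,3):1·3+3→6, (4,4):0·3+1→1
@5  (5,1):6·4+0→24, (5,2):11·4+6→50, (5,3):6·4+11→35, (5,4):1·4+6→10, (5,5):0·4+1→1
@6  (6,2):50·5+24→274, (6,3):35·5+50→225, (6,4):10·5+35→85, (6,5):1·5+10→15
Read c(6,2) = 274, c(6,3) = 225, c(6,4) = 85, c(6,5) = 15.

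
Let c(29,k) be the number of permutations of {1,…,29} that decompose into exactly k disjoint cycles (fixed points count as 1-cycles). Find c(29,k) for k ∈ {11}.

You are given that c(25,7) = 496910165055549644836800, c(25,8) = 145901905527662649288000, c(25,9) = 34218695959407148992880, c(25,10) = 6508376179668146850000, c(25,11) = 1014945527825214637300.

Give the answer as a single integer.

1142413073615783087483702480

[26] T[26,8]:25*145901905527662649288000+496910165055549644836800=4144457803247115877036800 · T[26,9]:25*34218695959407148992880+145901905527662649288000=1001369304512841374110000 · T[26,10]:25*6508376179668146850000+34218695959407148992880=196928100451110820242880 · T[26,11]:25*1014945527825214637300+6508376179668146850000=31882014375298512782500
[27] T[27,9]:26*1001369304512841374110000+4144457803247115877036800=30180059720580991603896800 · T[27,10]:26*196928100451110820242880+1001369304512841374110000=6121499916241722700424880 · T[27,11]:26*31882014375298512782500+196928100451110820242880=1025860474208872152587880
[28] T[28,10]:27*6121499916241722700424880+30180059720580991603896800=195460557459107504515368560 · T[28,11]:27*1025860474208872152587880+6121499916241722700424880=33819732719881270820297640
[29] T[29,11]:28*33819732719881270820297640+195460557459107504515368560=1142413073615783087483702480
Read c(29,11) = 1142413073615783087483702480.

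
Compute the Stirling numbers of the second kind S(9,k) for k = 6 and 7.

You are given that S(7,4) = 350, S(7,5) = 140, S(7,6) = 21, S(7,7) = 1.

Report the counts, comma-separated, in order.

[8] T[8,5]:5*140+350=1050 · T[8,6]:6*21+140=266 · T[8,7]:7*1+21=28
[9] T[9,6]:6*266+1050=2646 · T[9,7]:7*28+266=462
Read S(9,6) = 2646, S(9,7) = 462.

2646, 462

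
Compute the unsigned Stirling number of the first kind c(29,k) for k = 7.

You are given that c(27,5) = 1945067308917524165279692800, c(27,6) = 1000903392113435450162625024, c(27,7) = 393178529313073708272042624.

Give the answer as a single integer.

r28: T_28,6=27×1000903392113435450162625024+1945067308917524165279692800=28969458895980281319670568448; T_28,7=27×393178529313073708272042624+1000903392113435450162625024=11616723683566425573507775872
r29: T_29,7=28×11616723683566425573507775872+28969458895980281319670568448=354237722035840197377888292864
Read c(29,7) = 354237722035840197377888292864.

354237722035840197377888292864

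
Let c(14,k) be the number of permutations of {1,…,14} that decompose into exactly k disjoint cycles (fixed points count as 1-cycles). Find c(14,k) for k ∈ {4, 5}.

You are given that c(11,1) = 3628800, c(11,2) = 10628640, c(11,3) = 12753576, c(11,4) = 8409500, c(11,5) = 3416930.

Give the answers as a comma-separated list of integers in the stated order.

i=12: T(12,2)=3628800+11·10628640=120543840 | T(12,3)=10628640+11·12753576=150917976 | T(12,4)=12753576+11·8409500=105258076 | T(12,5)=8409500+11·3416930=45995730
i=13: T(13,3)=120543840+12·150917976=1931559552 | T(13,4)=150917976+12·105258076=1414014888 | T(13,5)=105258076+12·45995730=657206836
i=14: T(14,4)=1931559552+13·1414014888=20313753096 | T(14,5)=1414014888+13·657206836=9957703756
Read c(14,4) = 20313753096, c(14,5) = 9957703756.

20313753096, 9957703756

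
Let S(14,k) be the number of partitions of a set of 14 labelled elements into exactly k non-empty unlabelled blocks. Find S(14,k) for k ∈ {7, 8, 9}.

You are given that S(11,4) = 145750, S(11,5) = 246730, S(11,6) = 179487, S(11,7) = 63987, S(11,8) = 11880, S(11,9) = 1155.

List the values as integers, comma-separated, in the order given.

49329280, 20912320, 5135130

row 12: T[12][5]=5·246730+145750=1379400  T[12][6]=6·179487+246730=1323652  T[12][7]=7·63987+179487=627396  T[12][8]=8·11880+63987=159027  T[12][9]=9·1155+11880=22275
row 13: T[13][6]=6·1323652+1379400=9321312  T[13][7]=7·627396+1323652=5715424  T[13][8]=8·159027+627396=1899612  T[13][9]=9·22275+159027=359502
row 14: T[14][7]=7·5715424+9321312=49329280  T[14][8]=8·1899612+5715424=20912320  T[14][9]=9·359502+1899612=5135130
Read S(14,7) = 49329280, S(14,8) = 20912320, S(14,9) = 5135130.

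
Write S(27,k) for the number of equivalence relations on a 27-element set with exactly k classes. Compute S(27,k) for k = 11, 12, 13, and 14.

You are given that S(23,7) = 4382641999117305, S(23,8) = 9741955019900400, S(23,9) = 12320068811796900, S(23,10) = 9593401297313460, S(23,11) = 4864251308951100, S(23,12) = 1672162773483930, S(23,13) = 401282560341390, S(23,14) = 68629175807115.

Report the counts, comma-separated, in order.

123519417123830092365, 71823166587281982600, 29206898819153109600, 8541149231801585700

r24: T_24,8=8×9741955019900400+4382641999117305=82318282158320505; T_24,9=9×12320068811796900+9741955019900400=120622574326072500; T_24,10=10×9593401297313460+12320068811796900=108254081784931500; T_24,11=11×4864251308951100+9593401297313460=63100165695775560; T_24,12=12×1672162773483930+4864251308951100=24930204590758260; T_24,13=13×401282560341390+1672162773483930=6888836057922000; T_24,14=14×68629175807115+401282560341390=1362091021641000
r25: T_25,9=9×120622574326072500+82318282158320505=1167921451092973005; T_25,10=10×108254081784931500+120622574326072500=1203163392175387500; T_25,11=11×63100165695775560+108254081784931500=802355904438462660; T_25,12=12×24930204590758260+63100165695775560=362262620784874680; T_25,13=13×6888836057922000+24930204590758260=114485073343744260; T_25,14=14×1362091021641000+6888836057922000=25958110360896000
r26: T_26,10=10×1203163392175387500+1167921451092973005=13199555372846848005; T_26,11=11×802355904438462660+1203163392175387500=10029078340998476760; T_26,12=12×362262620784874680+802355904438462660=5149507353856958820; T_26,13=13×114485073343744260+362262620784874680=1850568574253550060; T_26,14=14×25958110360896000+114485073343744260=477898618396288260
r27: T_27,11=11×10029078340998476760+13199555372846848005=123519417123830092365; T_27,12=12×5149507353856958820+10029078340998476760=71823166587281982600; T_27,13=13×1850568574253550060+5149507353856958820=29206898819153109600; T_27,14=14×477898618396288260+1850568574253550060=8541149231801585700
Read S(27,11) = 123519417123830092365, S(27,12) = 71823166587281982600, S(27,13) = 29206898819153109600, S(27,14) = 8541149231801585700.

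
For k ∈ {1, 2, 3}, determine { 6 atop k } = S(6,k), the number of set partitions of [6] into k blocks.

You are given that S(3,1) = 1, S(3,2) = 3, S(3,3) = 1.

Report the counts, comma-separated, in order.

row 4: T[4][1]=1·1+0=1  T[4][2]=2·3+1=7  T[4][3]=3·1+3=6
row 5: T[5][1]=1·1+0=1  T[5][2]=2·7+1=15  T[5][3]=3·6+7=25
row 6: T[6][1]=1·1+0=1  T[6][2]=2·15+1=31  T[6][3]=3·25+15=90
Read S(6,1) = 1, S(6,2) = 31, S(6,3) = 90.

1, 31, 90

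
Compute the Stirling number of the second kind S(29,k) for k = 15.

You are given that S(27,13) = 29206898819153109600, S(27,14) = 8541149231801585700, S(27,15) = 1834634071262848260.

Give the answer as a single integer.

row 28: T[28][14]=14·8541149231801585700+29206898819153109600=148782988064375309400  T[28][15]=15·1834634071262848260+8541149231801585700=36060660300744309600
row 29: T[29][15]=15·36060660300744309600+148782988064375309400=689692892575539953400
Read S(29,15) = 689692892575539953400.

689692892575539953400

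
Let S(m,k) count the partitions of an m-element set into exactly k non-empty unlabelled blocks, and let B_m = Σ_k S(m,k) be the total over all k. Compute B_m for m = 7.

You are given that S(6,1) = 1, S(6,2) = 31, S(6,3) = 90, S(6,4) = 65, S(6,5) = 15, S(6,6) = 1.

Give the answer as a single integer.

877

@7  (7,1):1·1+0→1, (7,2):31·2+1→63, (7,3):90·3+31→301, (7,4):65·4+90→350, (7,5):15·5+65→140, (7,6):1·6+15→21, (7,7):0·7+1→1
B_7 = ΣS(7,k) = 1+63+301+350+140+21+1 = 877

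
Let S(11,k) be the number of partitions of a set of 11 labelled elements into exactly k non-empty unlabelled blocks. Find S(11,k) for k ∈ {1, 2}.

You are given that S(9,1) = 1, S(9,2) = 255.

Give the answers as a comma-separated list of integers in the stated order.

r10: T_10,1=1×1+0=1; T_10,2=2×255+1=511
r11: T_11,1=1×1+0=1; T_11,2=2×511+1=1023
Read S(11,1) = 1, S(11,2) = 1023.

1, 1023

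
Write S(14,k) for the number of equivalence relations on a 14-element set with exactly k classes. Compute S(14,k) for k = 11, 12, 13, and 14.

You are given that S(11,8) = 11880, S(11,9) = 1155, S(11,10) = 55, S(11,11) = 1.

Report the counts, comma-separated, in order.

66066, 3367, 91, 1

row 12: T[12][9]=9·1155+11880=22275  T[12][10]=10·55+1155=1705  T[12][11]=11·1+55=66  T[12][12]=12·0+1=1
row 13: T[13][10]=10·1705+22275=39325  T[13][11]=11·66+1705=2431  T[13][12]=12·1+66=78  T[13][13]=13·0+1=1
row 14: T[14][11]=11·2431+39325=66066  T[14][12]=12·78+2431=3367  T[14][13]=13·1+78=91  T[14][14]=14·0+1=1
Read S(14,11) = 66066, S(14,12) = 3367, S(14,13) = 91, S(14,14) = 1.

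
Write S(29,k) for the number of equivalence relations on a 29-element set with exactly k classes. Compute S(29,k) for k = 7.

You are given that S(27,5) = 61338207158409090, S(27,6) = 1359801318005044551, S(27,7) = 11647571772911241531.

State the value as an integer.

588469772213874823272

row 28: T[28][6]=6·1359801318005044551+61338207158409090=8220146115188676396  T[28][7]=7·11647571772911241531+1359801318005044551=82892803728383735268
row 29: T[29][7]=7·82892803728383735268+8220146115188676396=588469772213874823272
Read S(29,7) = 588469772213874823272.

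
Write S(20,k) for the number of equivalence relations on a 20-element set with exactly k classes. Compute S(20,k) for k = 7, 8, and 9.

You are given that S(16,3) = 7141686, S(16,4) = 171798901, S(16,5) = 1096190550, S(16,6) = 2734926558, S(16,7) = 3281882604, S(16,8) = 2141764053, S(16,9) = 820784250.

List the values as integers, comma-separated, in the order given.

@17  (17,4):171798901·4+7141686→694337290, (17,5):1096190550·5+171798901→5652751651, (17,6):2734926558·6+1096190550→17505749898, (17,7):3281882604·7+2734926558→25708104786, (17,8):2141764053·8+3281882604→20415995028, (17,9):820784250·9+2141764053→9528822303
@18  (18,5):5652751651·5+694337290→28958095545, (18,6):17505749898·6+5652751651→110687251039, (18,7):25708104786·7+17505749898→197462483400, (18,8):20415995028·8+25708104786→189036065010, (18,9):9528822303·9+20415995028→106175395755
@19  (19,6):110687251039·6+28958095545→693081601779, (19,7):197462483400·7+110687251039→1492924634839, (19,8):189036065010·8+197462483400→1709751003480, (19,9):106175395755·9+189036065010→1144614626805
@20  (20,7):1492924634839·7+693081601779→11143554045652, (20,8):1709751003480·8+1492924634839→15170932662679, (20,9):1144614626805·9+1709751003480→12011282644725
Read S(20,7) = 11143554045652, S(20,8) = 15170932662679, S(20,9) = 12011282644725.

11143554045652, 15170932662679, 12011282644725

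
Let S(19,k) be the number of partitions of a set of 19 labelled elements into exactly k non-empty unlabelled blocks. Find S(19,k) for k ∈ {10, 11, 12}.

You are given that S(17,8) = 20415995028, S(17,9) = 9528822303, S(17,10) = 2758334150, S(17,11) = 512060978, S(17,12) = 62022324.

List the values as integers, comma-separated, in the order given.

477297033785, 129413217791, 23466951300

[18] T[18,9]:9*9528822303+20415995028=106175395755 · T[18,10]:10*2758334150+9528822303=37112163803 · T[18,11]:11*512060978+2758334150=8391004908 · T[18,12]:12*62022324+512060978=1256328866
[19] T[19,10]:10*37112163803+106175395755=477297033785 · T[19,11]:11*8391004908+37112163803=129413217791 · T[19,12]:12*1256328866+8391004908=23466951300
Read S(19,10) = 477297033785, S(19,11) = 129413217791, S(19,12) = 23466951300.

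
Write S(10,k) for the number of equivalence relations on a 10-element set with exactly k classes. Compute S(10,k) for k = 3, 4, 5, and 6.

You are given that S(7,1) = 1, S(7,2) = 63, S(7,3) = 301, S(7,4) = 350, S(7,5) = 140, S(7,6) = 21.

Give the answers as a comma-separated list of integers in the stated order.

9330, 34105, 42525, 22827

[8] T[8,1]:1*1+0=1 · T[8,2]:2*63+1=127 · T[8,3]:3*301+63=966 · T[8,4]:4*350+301=1701 · T[8,5]:5*140+350=1050 · T[8,6]:6*21+140=266
[9] T[9,2]:2*127+1=255 · T[9,3]:3*966+127=3025 · T[9,4]:4*1701+966=7770 · T[9,5]:5*1050+1701=6951 · T[9,6]:6*266+1050=2646
[10] T[10,3]:3*3025+255=9330 · T[10,4]:4*7770+3025=34105 · T[10,5]:5*6951+7770=42525 · T[10,6]:6*2646+6951=22827
Read S(10,3) = 9330, S(10,4) = 34105, S(10,5) = 42525, S(10,6) = 22827.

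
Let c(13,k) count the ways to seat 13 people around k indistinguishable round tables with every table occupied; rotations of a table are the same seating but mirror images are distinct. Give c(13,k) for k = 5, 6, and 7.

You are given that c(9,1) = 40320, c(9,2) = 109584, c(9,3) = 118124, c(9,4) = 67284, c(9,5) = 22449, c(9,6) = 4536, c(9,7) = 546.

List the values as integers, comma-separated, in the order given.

657206836, 206070150, 44990231

@10  (10,2):109584·9+40320→1026576, (10,3):118124·9+109584→1172700, (10,4):67284·9+118124→723680, (10,5):22449·9+67284→269325, (10,6):4536·9+22449→63273, (10,7):546·9+4536→9450
@11  (11,3):1172700·10+1026576→12753576, (11,4):723680·10+1172700→8409500, (11,5):269325·10+723680→3416930, (11,6):63273·10+269325→902055, (11,7):9450·10+63273→157773
@12  (12,4):8409500·11+12753576→105258076, (12,5):3416930·11+8409500→45995730, (12,6):902055·11+3416930→13339535, (12,7):157773·11+902055→2637558
@13  (13,5):45995730·12+105258076→657206836, (13,6):13339535·12+45995730→206070150, (13,7):2637558·12+13339535→44990231
Read c(13,5) = 657206836, c(13,6) = 206070150, c(13,7) = 44990231.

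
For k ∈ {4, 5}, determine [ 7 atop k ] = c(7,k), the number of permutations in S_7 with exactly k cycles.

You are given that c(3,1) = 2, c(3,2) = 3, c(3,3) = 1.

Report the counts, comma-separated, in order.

row 4: T[4][1]=3·2+0=6  T[4][2]=3·3+2=11  T[4][3]=3·1+3=6  T[4][4]=3·0+1=1
row 5: T[5][2]=4·11+6=50  T[5][3]=4·6+11=35  T[5][4]=4·1+6=10  T[5][5]=4·0+1=1
row 6: T[6][3]=5·35+50=225  T[6][4]=5·10+35=85  T[6][5]=5·1+10=15
row 7: T[7][4]=6·85+225=735  T[7][5]=6·15+85=175
Read c(7,4) = 735, c(7,5) = 175.

735, 175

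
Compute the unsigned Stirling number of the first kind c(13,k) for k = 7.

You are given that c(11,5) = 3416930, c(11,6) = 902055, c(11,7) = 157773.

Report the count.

44990231

@12  (12,6):902055·11+3416930→13339535, (12,7):157773·11+902055→2637558
@13  (13,7):2637558·12+13339535→44990231
Read c(13,7) = 44990231.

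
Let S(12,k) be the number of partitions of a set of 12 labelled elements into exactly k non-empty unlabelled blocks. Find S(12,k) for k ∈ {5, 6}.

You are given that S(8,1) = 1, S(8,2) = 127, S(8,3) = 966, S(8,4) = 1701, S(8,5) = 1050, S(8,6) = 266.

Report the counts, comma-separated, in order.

1379400, 1323652

i=9: T(9,2)=1+2·127=255 | T(9,3)=127+3·966=3025 | T(9,4)=966+4·1701=7770 | T(9,5)=1701+5·1050=6951 | T(9,6)=1050+6·266=2646
i=10: T(10,3)=255+3·3025=9330 | T(10,4)=3025+4·7770=34105 | T(10,5)=7770+5·6951=42525 | T(10,6)=6951+6·2646=22827
i=11: T(11,4)=9330+4·34105=145750 | T(11,5)=34105+5·42525=246730 | T(11,6)=42525+6·22827=179487
i=12: T(12,5)=145750+5·246730=1379400 | T(12,6)=246730+6·179487=1323652
Read S(12,5) = 1379400, S(12,6) = 1323652.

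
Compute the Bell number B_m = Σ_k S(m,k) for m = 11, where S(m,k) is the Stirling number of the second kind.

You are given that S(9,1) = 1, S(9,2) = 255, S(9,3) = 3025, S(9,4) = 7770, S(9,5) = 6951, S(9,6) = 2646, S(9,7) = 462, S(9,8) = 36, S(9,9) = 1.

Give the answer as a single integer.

i=10: T(10,1)=0+1·1=1 | T(10,2)=1+2·255=511 | T(10,3)=255+3·3025=9330 | T(10,4)=3025+4·7770=34105 | T(10,5)=7770+5·6951=42525 | T(10,6)=6951+6·2646=22827 | T(10,7)=2646+7·462=5880 | T(10,8)=462+8·36=750 | T(10,9)=36+9·1=45 | T(10,10)=1+10·0=1
i=11: T(11,1)=0+1·1=1 | T(11,2)=1+2·511=1023 | T(11,3)=511+3·9330=28501 | T(11,4)=9330+4·34105=145750 | T(11,5)=34105+5·42525=246730 | T(11,6)=42525+6·22827=179487 | T(11,7)=22827+7·5880=63987 | T(11,8)=5880+8·750=11880 | T(11,9)=750+9·45=1155 | T(11,10)=45+10·1=55 | T(11,11)=1+11·0=1
B_11 = ΣS(11,k) = 1+1023+28501+145750+246730+179487+63987+11880+1155+55+1 = 678570

678570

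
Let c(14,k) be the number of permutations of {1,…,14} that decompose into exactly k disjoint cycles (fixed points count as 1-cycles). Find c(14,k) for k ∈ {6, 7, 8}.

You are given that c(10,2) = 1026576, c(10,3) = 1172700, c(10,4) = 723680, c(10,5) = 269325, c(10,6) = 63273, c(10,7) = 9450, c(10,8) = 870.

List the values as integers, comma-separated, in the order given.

3336118786, 790943153, 135036473

i=11: T(11,3)=1026576+10·1172700=12753576 | T(11,4)=1172700+10·723680=8409500 | T(11,5)=723680+10·269325=3416930 | T(11,6)=269325+10·63273=902055 | T(11,7)=63273+10·9450=157773 | T(11,8)=9450+10·870=18150
i=12: T(12,4)=12753576+11·8409500=105258076 | T(12,5)=8409500+11·3416930=45995730 | T(12,6)=3416930+11·902055=13339535 | T(12,7)=902055+11·157773=2637558 | T(12,8)=157773+11·18150=357423
i=13: T(13,5)=105258076+12·45995730=657206836 | T(13,6)=45995730+12·13339535=206070150 | T(13,7)=13339535+12·2637558=44990231 | T(13,8)=2637558+12·357423=6926634
i=14: T(14,6)=657206836+13·206070150=3336118786 | T(14,7)=206070150+13·44990231=790943153 | T(14,8)=44990231+13·6926634=135036473
Read c(14,6) = 3336118786, c(14,7) = 790943153, c(14,8) = 135036473.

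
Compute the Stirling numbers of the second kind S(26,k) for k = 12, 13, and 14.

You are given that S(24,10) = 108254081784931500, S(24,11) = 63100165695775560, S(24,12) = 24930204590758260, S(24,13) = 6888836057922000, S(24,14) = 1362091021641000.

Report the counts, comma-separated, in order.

[25] T[25,11]:11*63100165695775560+108254081784931500=802355904438462660 · T[25,12]:12*24930204590758260+63100165695775560=362262620784874680 · T[25,13]:13*6888836057922000+24930204590758260=114485073343744260 · T[25,14]:14*1362091021641000+6888836057922000=25958110360896000
[26] T[26,12]:12*362262620784874680+802355904438462660=5149507353856958820 · T[26,13]:13*114485073343744260+362262620784874680=1850568574253550060 · T[26,14]:14*25958110360896000+114485073343744260=477898618396288260
Read S(26,12) = 5149507353856958820, S(26,13) = 1850568574253550060, S(26,14) = 477898618396288260.

5149507353856958820, 1850568574253550060, 477898618396288260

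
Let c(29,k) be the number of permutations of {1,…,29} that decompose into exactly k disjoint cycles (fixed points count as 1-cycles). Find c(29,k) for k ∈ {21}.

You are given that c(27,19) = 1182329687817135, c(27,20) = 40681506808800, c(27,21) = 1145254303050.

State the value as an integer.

i=28: T(28,20)=1182329687817135+27·40681506808800=2280730371654735 | T(28,21)=40681506808800+27·1145254303050=71603372991150
i=29: T(29,21)=2280730371654735+28·71603372991150=4285624815406935
Read c(29,21) = 4285624815406935.

4285624815406935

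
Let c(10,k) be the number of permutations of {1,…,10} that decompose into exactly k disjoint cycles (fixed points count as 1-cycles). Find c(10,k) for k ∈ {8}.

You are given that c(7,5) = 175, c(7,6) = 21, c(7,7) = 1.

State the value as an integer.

[8] T[8,6]:7*21+175=322 · T[8,7]:7*1+21=28 · T[8,8]:7*0+1=1
[9] T[9,7]:8*28+322=546 · T[9,8]:8*1+28=36
[10] T[10,8]:9*36+546=870
Read c(10,8) = 870.

870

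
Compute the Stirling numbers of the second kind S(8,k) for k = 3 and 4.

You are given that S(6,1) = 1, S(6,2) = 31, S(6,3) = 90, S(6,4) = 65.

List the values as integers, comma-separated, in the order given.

966, 1701

i=7: T(7,2)=1+2·31=63 | T(7,3)=31+3·90=301 | T(7,4)=90+4·65=350
i=8: T(8,3)=63+3·301=966 | T(8,4)=301+4·350=1701
Read S(8,3) = 966, S(8,4) = 1701.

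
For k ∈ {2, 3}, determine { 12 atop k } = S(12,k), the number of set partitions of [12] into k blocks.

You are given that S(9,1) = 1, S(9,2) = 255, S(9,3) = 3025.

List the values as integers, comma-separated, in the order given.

2047, 86526

i=10: T(10,1)=0+1·1=1 | T(10,2)=1+2·255=511 | T(10,3)=255+3·3025=9330
i=11: T(11,1)=0+1·1=1 | T(11,2)=1+2·511=1023 | T(11,3)=511+3·9330=28501
i=12: T(12,2)=1+2·1023=2047 | T(12,3)=1023+3·28501=86526
Read S(12,2) = 2047, S(12,3) = 86526.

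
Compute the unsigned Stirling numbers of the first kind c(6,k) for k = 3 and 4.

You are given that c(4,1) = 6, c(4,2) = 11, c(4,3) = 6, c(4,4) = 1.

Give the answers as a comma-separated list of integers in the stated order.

225, 85

r5: T_5,2=4×11+6=50; T_5,3=4×6+11=35; T_5,4=4×1+6=10
r6: T_6,3=5×35+50=225; T_6,4=5×10+35=85
Read c(6,3) = 225, c(6,4) = 85.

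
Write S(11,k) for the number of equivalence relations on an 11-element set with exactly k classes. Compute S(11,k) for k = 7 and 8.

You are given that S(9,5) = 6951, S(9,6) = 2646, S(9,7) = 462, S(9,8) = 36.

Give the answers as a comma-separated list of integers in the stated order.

63987, 11880

i=10: T(10,6)=6951+6·2646=22827 | T(10,7)=2646+7·462=5880 | T(10,8)=462+8·36=750
i=11: T(11,7)=22827+7·5880=63987 | T(11,8)=5880+8·750=11880
Read S(11,7) = 63987, S(11,8) = 11880.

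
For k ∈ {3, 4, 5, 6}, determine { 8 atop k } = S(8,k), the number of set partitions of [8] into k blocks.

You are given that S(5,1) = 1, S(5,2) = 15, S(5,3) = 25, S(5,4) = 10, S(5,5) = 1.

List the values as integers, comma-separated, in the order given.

966, 1701, 1050, 266

@6  (6,1):1·1+0→1, (6,2):15·2+1→31, (6,3):25·3+15→90, (6,4):10·4+25→65, (6,5):1·5+10→15, (6,6):0·6+1→1
@7  (7,2):31·2+1→63, (7,3):90·3+31→301, (7,4):65·4+90→350, (7,5):15·5+65→140, (7,6):1·6+15→21
@8  (8,3):301·3+63→966, (8,4):350·4+301→1701, (8,5):140·5+350→1050, (8,6):21·6+140→266
Read S(8,3) = 966, S(8,4) = 1701, S(8,5) = 1050, S(8,6) = 266.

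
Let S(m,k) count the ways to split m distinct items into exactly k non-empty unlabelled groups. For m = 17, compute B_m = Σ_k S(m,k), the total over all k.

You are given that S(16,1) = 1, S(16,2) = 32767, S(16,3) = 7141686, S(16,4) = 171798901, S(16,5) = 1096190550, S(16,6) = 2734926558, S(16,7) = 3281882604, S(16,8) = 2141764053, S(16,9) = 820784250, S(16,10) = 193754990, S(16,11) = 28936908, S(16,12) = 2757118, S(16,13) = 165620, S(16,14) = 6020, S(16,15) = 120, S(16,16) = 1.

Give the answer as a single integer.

82864869804

[17] T[17,1]:1*1+0=1 · T[17,2]:2*32767+1=65535 · T[17,3]:3*7141686+32767=21457825 · T[17,4]:4*171798901+7141686=694337290 · T[17,5]:5*1096190550+171798901=5652751651 · T[17,6]:6*2734926558+1096190550=17505749898 · T[17,7]:7*3281882604+2734926558=25708104786 · T[17,8]:8*2141764053+3281882604=20415995028 · T[17,9]:9*820784250+2141764053=9528822303 · T[17,10]:10*193754990+820784250=2758334150 · T[17,11]:11*28936908+193754990=512060978 · T[17,12]:12*2757118+28936908=62022324 · T[17,13]:13*165620+2757118=4910178 · T[17,14]:14*6020+165620=249900 · T[17,15]:15*120+6020=7820 · T[17,16]:16*1+120=136 · T[17,17]:17*0+1=1
B_17 = ΣS(17,k) = 1+65535+21457825+694337290+5652751651+17505749898+25708104786+20415995028+9528822303+2758334150+512060978+62022324+4910178+249900+7820+136+1 = 82864869804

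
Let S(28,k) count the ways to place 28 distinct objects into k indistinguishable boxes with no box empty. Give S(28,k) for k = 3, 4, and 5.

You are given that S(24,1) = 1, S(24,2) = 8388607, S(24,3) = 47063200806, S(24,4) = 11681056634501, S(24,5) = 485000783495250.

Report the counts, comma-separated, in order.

i=25: T(25,1)=0+1·1=1 | T(25,2)=1+2·8388607=16777215 | T(25,3)=8388607+3·47063200806=141197991025 | T(25,4)=47063200806+4·11681056634501=46771289738810 | T(25,5)=11681056634501+5·485000783495250=2436684974110751
i=26: T(26,1)=0+1·1=1 | T(26,2)=1+2·16777215=33554431 | T(26,3)=16777215+3·141197991025=423610750290 | T(26,4)=141197991025+4·46771289738810=187226356946265 | T(26,5)=46771289738810+5·2436684974110751=12230196160292565
i=27: T(27,2)=1+2·33554431=67108863 | T(27,3)=33554431+3·423610750290=1270865805301 | T(27,4)=423610750290+4·187226356946265=749329038535350 | T(27,5)=187226356946265+5·12230196160292565=61338207158409090
i=28: T(28,3)=67108863+3·1270865805301=3812664524766 | T(28,4)=1270865805301+4·749329038535350=2998587019946701 | T(28,5)=749329038535350+5·61338207158409090=307440364830580800
Read S(28,3) = 3812664524766, S(28,4) = 2998587019946701, S(28,5) = 307440364830580800.

3812664524766, 2998587019946701, 307440364830580800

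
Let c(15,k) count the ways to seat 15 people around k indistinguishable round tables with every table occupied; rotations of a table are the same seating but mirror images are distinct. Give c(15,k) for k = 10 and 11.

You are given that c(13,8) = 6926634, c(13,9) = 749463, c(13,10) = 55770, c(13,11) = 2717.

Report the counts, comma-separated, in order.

37312275, 2749747

row 14: T[14][9]=13·749463+6926634=16669653  T[14][10]=13·55770+749463=1474473  T[14][11]=13·2717+55770=91091
row 15: T[15][10]=14·1474473+16669653=37312275  T[15][11]=14·91091+1474473=2749747
Read c(15,10) = 37312275, c(15,11) = 2749747.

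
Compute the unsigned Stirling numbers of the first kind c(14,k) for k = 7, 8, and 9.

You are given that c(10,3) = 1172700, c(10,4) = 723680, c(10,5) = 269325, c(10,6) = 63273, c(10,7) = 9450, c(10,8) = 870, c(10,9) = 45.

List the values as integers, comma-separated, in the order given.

@11  (11,4):723680·10+1172700→8409500, (11,5):269325·10+723680→3416930, (11,6):63273·10+269325→902055, (11,7):9450·10+63273→157773, (11,8):870·10+9450→18150, (11,9):45·10+870→1320
@12  (12,5):3416930·11+8409500→45995730, (12,6):902055·11+3416930→13339535, (12,7):157773·11+902055→2637558, (12,8):18150·11+157773→357423, (12,9):1320·11+18150→32670
@13  (13,6):13339535·12+45995730→206070150, (13,7):2637558·12+13339535→44990231, (13,8):357423·12+2637558→6926634, (13,9):32670·12+357423→749463
@14  (14,7):44990231·13+206070150→790943153, (14,8):6926634·13+44990231→135036473, (14,9):749463·13+6926634→16669653
Read c(14,7) = 790943153, c(14,8) = 135036473, c(14,9) = 16669653.

790943153, 135036473, 16669653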